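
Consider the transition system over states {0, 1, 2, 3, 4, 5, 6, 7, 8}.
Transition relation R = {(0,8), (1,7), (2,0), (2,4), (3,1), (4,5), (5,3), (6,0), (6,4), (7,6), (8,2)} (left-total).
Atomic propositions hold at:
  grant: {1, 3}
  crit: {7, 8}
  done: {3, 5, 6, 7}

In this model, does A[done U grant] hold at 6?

No

A[done U grant]: least fixpoint, start Z0 = Sat(grant) = {1, 3}, add states in Sat(done) with every successor in Z. Z1 = {1, 3, 5}; fixed.
Sat(A[done U grant]) = {1, 3, 5}
6 ∉ Sat(A[done U grant]) = {1, 3, 5}, so the formula does not hold at 6.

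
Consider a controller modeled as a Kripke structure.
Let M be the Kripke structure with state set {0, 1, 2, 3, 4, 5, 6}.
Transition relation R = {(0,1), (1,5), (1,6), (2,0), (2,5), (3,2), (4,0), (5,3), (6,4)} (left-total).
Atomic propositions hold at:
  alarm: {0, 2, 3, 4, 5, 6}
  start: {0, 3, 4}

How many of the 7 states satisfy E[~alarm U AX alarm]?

6

Sat(~alarm) = {1}
Sat(AX alarm) = {s : every successor in {0, 2, 3, 4, 5, 6}} = {1, 2, 3, 4, 5, 6}
E[~alarm U AX alarm]: least fixpoint, start Z0 = Sat(AX alarm) = {1, 2, 3, 4, 5, 6}, add states in Sat(~alarm) with some successor in Z. Already a fixed point.
Sat(E[~alarm U AX alarm]) = {1, 2, 3, 4, 5, 6}
|Sat(E[~alarm U AX alarm])| = |{1, 2, 3, 4, 5, 6}| = 6.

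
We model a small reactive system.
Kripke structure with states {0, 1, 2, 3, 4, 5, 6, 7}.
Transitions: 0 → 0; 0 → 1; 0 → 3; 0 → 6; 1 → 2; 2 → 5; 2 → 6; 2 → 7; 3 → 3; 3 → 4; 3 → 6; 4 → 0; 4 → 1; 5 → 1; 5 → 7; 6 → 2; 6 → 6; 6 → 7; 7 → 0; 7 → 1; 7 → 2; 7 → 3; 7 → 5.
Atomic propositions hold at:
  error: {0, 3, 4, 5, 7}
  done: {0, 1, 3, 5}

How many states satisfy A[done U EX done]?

7

Sat(EX done) = {s : some successor in {0, 1, 3, 5}} = {0, 2, 3, 4, 5, 7}
A[done U EX done]: least fixpoint, start Z0 = Sat(EX done) = {0, 2, 3, 4, 5, 7}, add states in Sat(done) with every successor in Z. Z1 = {0, 1, 2, 3, 4, 5, 7}; fixed.
Sat(A[done U EX done]) = {0, 1, 2, 3, 4, 5, 7}
|Sat(A[done U EX done])| = |{0, 1, 2, 3, 4, 5, 7}| = 7.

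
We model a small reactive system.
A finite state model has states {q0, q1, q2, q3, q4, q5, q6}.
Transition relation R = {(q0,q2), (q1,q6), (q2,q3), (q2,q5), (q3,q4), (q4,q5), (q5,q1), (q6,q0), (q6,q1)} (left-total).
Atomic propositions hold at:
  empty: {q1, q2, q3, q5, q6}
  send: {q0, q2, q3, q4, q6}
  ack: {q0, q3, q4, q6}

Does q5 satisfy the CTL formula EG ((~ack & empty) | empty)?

Sat(~ack) = {q1, q2, q5}
Sat(~ack & empty) = {q1, q2, q5}
Sat((~ack & empty) | empty) = {q1, q2, q3, q5, q6}
EG ((~ack & empty) | empty): greatest fixpoint, start Z0 = {q1, q2, q3, q5, q6}, keep only states in Sat with some successor in Z. Z1 = {q1, q2, q5, q6}; fixed.
Sat(EG ((~ack & empty) | empty)) = {q1, q2, q5, q6}
q5 ∈ Sat(EG ((~ack & empty) | empty)) = {q1, q2, q5, q6}, so the formula holds at q5.

Yes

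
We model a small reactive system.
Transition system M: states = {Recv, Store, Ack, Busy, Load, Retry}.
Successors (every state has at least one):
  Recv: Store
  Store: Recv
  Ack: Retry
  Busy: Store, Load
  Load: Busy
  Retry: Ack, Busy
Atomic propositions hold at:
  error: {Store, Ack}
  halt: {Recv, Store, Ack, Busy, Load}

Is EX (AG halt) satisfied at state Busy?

AG halt: greatest fixpoint, start Z0 = {Recv, Store, Ack, Busy, Load}, keep only states in Sat with every successor in Z. Z1 = {Recv, Store, Busy, Load}; fixed.
Sat(AG halt) = {Recv, Store, Busy, Load}
Sat(EX (AG halt)) = {s : some successor in {Recv, Store, Busy, Load}} = {Recv, Store, Busy, Load, Retry}
Busy ∈ Sat(EX (AG halt)) = {Recv, Store, Busy, Load, Retry}, so the formula holds at Busy.

Yes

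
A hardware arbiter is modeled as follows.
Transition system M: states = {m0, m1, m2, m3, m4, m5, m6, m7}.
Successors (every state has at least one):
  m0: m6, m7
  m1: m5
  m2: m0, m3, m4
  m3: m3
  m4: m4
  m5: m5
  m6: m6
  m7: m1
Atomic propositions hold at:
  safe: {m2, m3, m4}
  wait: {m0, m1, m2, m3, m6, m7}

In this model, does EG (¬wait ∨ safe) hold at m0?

Sat(¬wait) = {m4, m5}
Sat(¬wait ∨ safe) = {m2, m3, m4, m5}
EG (¬wait ∨ safe): greatest fixpoint, start Z0 = {m2, m3, m4, m5}, keep only states in Sat with some successor in Z. Already a fixed point.
Sat(EG (¬wait ∨ safe)) = {m2, m3, m4, m5}
m0 ∉ Sat(EG (¬wait ∨ safe)) = {m2, m3, m4, m5}, so the formula does not hold at m0.

No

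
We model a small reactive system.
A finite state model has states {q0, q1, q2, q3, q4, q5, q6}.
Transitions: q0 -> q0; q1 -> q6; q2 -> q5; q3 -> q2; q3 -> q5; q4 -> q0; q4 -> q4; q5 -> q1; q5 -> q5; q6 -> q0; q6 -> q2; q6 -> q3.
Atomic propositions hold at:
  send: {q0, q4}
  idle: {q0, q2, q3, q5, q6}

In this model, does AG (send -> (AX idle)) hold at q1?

Yes

Sat(AX idle) = {s : every successor in {q0, q2, q3, q5, q6}} = {q0, q1, q2, q3, q6}
Sat(send -> (AX idle)) = {q0, q1, q2, q3, q5, q6}
AG (send -> (AX idle)): greatest fixpoint, start Z0 = {q0, q1, q2, q3, q5, q6}, keep only states in Sat with every successor in Z. Already a fixed point.
Sat(AG (send -> (AX idle))) = {q0, q1, q2, q3, q5, q6}
q1 ∈ Sat(AG (send -> (AX idle))) = {q0, q1, q2, q3, q5, q6}, so the formula holds at q1.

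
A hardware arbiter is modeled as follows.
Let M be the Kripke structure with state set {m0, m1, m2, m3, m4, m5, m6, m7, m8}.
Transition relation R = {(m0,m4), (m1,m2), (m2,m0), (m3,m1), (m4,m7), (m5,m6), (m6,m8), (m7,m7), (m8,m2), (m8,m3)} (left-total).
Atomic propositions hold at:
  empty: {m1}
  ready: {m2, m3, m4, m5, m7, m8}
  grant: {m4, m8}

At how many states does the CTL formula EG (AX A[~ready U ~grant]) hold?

2

Sat(~ready) = {m0, m1, m6}
Sat(~grant) = {m0, m1, m2, m3, m5, m6, m7}
A[~ready U ~grant]: least fixpoint, start Z0 = Sat(~grant) = {m0, m1, m2, m3, m5, m6, m7}, add states in Sat(~ready) with every successor in Z. Already a fixed point.
Sat(A[~ready U ~grant]) = {m0, m1, m2, m3, m5, m6, m7}
Sat(AX A[~ready U ~grant]) = {s : every successor in {m0, m1, m2, m3, m5, m6, m7}} = {m1, m2, m3, m4, m5, m7, m8}
EG (AX A[~ready U ~grant]): greatest fixpoint, start Z0 = {m1, m2, m3, m4, m5, m7, m8}, keep only states in Sat with some successor in Z. Z1 = {m1, m3, m4, m7, m8}; Z2 = {m3, m4, m7, m8}; Z3 = {m4, m7, m8}; Z4 = {m4, m7}; fixed.
Sat(EG (AX A[~ready U ~grant])) = {m4, m7}
|Sat(EG (AX A[~ready U ~grant]))| = |{m4, m7}| = 2.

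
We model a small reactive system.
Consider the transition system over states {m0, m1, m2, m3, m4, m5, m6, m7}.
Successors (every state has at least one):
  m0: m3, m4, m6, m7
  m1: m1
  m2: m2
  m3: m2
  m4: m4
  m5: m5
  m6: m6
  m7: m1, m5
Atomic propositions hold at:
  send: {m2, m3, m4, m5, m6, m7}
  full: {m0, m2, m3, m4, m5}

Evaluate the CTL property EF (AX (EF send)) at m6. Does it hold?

EF send: least fixpoint, start Z0 = {m2, m3, m4, m5, m6, m7}, add states with some successor in Z. Z1 = {m0, m2, m3, m4, m5, m6, m7}; fixed.
Sat(EF send) = {m0, m2, m3, m4, m5, m6, m7}
Sat(AX (EF send)) = {s : every successor in {m0, m2, m3, m4, m5, m6, m7}} = {m0, m2, m3, m4, m5, m6}
EF (AX (EF send)): least fixpoint, start Z0 = {m0, m2, m3, m4, m5, m6}, add states with some successor in Z. Z1 = {m0, m2, m3, m4, m5, m6, m7}; fixed.
Sat(EF (AX (EF send))) = {m0, m2, m3, m4, m5, m6, m7}
m6 ∈ Sat(EF (AX (EF send))) = {m0, m2, m3, m4, m5, m6, m7}, so the formula holds at m6.

Yes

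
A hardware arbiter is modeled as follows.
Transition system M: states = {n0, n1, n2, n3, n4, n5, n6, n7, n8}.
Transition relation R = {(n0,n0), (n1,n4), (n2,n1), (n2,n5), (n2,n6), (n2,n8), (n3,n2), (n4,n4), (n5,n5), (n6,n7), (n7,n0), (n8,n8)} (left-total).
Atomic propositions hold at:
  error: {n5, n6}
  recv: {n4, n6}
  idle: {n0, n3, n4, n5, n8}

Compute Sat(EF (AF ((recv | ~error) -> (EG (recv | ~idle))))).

{n1, n2, n3, n4, n5}

Sat(~error) = {n0, n1, n2, n3, n4, n7, n8}
Sat(recv | ~error) = {n0, n1, n2, n3, n4, n6, n7, n8}
Sat(~idle) = {n1, n2, n6, n7}
Sat(recv | ~idle) = {n1, n2, n4, n6, n7}
EG (recv | ~idle): greatest fixpoint, start Z0 = {n1, n2, n4, n6, n7}, keep only states in Sat with some successor in Z. Z1 = {n1, n2, n4, n6}; Z2 = {n1, n2, n4}; fixed.
Sat(EG (recv | ~idle)) = {n1, n2, n4}
Sat((recv | ~error) -> (EG (recv | ~idle))) = {n1, n2, n4, n5}
AF ((recv | ~error) -> (EG (recv | ~idle))): least fixpoint, start Z0 = {n1, n2, n4, n5}, add states with every successor in Z. Z1 = {n1, n2, n3, n4, n5}; fixed.
Sat(AF ((recv | ~error) -> (EG (recv | ~idle)))) = {n1, n2, n3, n4, n5}
EF (AF ((recv | ~error) -> (EG (recv | ~idle)))): least fixpoint, start Z0 = {n1, n2, n3, n4, n5}, add states with some successor in Z. Already a fixed point.
Sat(EF (AF ((recv | ~error) -> (EG (recv | ~idle))))) = {n1, n2, n3, n4, n5}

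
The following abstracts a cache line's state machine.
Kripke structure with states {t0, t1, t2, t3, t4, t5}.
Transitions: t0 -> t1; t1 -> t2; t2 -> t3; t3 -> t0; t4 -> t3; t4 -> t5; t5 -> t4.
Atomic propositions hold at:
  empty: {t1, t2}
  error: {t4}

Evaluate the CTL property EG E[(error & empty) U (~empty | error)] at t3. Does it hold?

No

Sat(error & empty) = ∅
Sat(~empty) = {t0, t3, t4, t5}
Sat(~empty | error) = {t0, t3, t4, t5}
E[(error & empty) U (~empty | error)]: least fixpoint, start Z0 = Sat((~empty | error)) = {t0, t3, t4, t5}, add states in Sat(error & empty) with some successor in Z. Already a fixed point.
Sat(E[(error & empty) U (~empty | error)]) = {t0, t3, t4, t5}
EG E[(error & empty) U (~empty | error)]: greatest fixpoint, start Z0 = {t0, t3, t4, t5}, keep only states in Sat with some successor in Z. Z1 = {t3, t4, t5}; Z2 = {t4, t5}; fixed.
Sat(EG E[(error & empty) U (~empty | error)]) = {t4, t5}
t3 ∉ Sat(EG E[(error & empty) U (~empty | error)]) = {t4, t5}, so the formula does not hold at t3.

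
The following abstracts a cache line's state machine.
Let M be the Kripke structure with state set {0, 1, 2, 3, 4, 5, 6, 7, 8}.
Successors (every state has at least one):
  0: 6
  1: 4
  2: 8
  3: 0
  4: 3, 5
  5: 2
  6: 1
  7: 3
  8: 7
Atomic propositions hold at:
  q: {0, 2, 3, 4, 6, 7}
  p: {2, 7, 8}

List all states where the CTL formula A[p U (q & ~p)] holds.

Sat(~p) = {0, 1, 3, 4, 5, 6}
Sat(q & ~p) = {0, 3, 4, 6}
A[p U (q & ~p)]: least fixpoint, start Z0 = Sat((q & ~p)) = {0, 3, 4, 6}, add states in Sat(p) with every successor in Z. Z1 = {0, 3, 4, 6, 7}; Z2 = {0, 3, 4, 6, 7, 8}; Z3 = {0, 2, 3, 4, 6, 7, 8}; fixed.
Sat(A[p U (q & ~p)]) = {0, 2, 3, 4, 6, 7, 8}

{0, 2, 3, 4, 6, 7, 8}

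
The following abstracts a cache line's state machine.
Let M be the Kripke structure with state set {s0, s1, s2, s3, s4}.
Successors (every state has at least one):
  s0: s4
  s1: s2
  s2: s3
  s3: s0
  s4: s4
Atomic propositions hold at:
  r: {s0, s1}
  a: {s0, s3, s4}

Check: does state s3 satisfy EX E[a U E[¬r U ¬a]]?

Sat(¬r) = {s2, s3, s4}
Sat(¬a) = {s1, s2}
E[¬r U ¬a]: least fixpoint, start Z0 = Sat(¬a) = {s1, s2}, add states in Sat(¬r) with some successor in Z. Already a fixed point.
Sat(E[¬r U ¬a]) = {s1, s2}
E[a U E[¬r U ¬a]]: least fixpoint, start Z0 = Sat(E[¬r U ¬a]) = {s1, s2}, add states in Sat(a) with some successor in Z. Already a fixed point.
Sat(E[a U E[¬r U ¬a]]) = {s1, s2}
Sat(EX E[a U E[¬r U ¬a]]) = {s : some successor in {s1, s2}} = {s1}
s3 ∉ Sat(EX E[a U E[¬r U ¬a]]) = {s1}, so the formula does not hold at s3.

No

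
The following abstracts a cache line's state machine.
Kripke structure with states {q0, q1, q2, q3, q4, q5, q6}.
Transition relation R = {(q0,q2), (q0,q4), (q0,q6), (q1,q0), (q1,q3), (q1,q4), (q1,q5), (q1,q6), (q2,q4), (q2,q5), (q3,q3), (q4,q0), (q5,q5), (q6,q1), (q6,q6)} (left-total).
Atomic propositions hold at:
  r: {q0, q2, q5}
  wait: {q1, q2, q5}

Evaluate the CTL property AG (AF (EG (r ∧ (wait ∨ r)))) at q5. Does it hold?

Yes

Sat(wait ∨ r) = {q0, q1, q2, q5}
Sat(r ∧ (wait ∨ r)) = {q0, q2, q5}
EG (r ∧ (wait ∨ r)): greatest fixpoint, start Z0 = {q0, q2, q5}, keep only states in Sat with some successor in Z. Already a fixed point.
Sat(EG (r ∧ (wait ∨ r))) = {q0, q2, q5}
AF (EG (r ∧ (wait ∨ r))): least fixpoint, start Z0 = {q0, q2, q5}, add states with every successor in Z. Z1 = {q0, q2, q4, q5}; fixed.
Sat(AF (EG (r ∧ (wait ∨ r)))) = {q0, q2, q4, q5}
AG (AF (EG (r ∧ (wait ∨ r)))): greatest fixpoint, start Z0 = {q0, q2, q4, q5}, keep only states in Sat with every successor in Z. Z1 = {q2, q4, q5}; Z2 = {q2, q5}; Z3 = {q5}; fixed.
Sat(AG (AF (EG (r ∧ (wait ∨ r))))) = {q5}
q5 ∈ Sat(AG (AF (EG (r ∧ (wait ∨ r))))) = {q5}, so the formula holds at q5.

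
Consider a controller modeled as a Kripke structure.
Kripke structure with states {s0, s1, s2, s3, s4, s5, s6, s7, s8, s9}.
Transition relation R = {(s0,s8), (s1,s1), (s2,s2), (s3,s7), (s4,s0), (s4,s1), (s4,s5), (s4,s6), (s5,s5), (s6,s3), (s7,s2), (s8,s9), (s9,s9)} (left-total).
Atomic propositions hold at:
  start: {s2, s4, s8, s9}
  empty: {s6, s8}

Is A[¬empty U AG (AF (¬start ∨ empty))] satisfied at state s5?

Sat(¬empty) = {s0, s1, s2, s3, s4, s5, s7, s9}
Sat(¬start) = {s0, s1, s3, s5, s6, s7}
Sat(¬start ∨ empty) = {s0, s1, s3, s5, s6, s7, s8}
AF (¬start ∨ empty): least fixpoint, start Z0 = {s0, s1, s3, s5, s6, s7, s8}, add states with every successor in Z. Z1 = {s0, s1, s3, s4, s5, s6, s7, s8}; fixed.
Sat(AF (¬start ∨ empty)) = {s0, s1, s3, s4, s5, s6, s7, s8}
AG (AF (¬start ∨ empty)): greatest fixpoint, start Z0 = {s0, s1, s3, s4, s5, s6, s7, s8}, keep only states in Sat with every successor in Z. Z1 = {s0, s1, s3, s4, s5, s6}; Z2 = {s1, s4, s5, s6}; Z3 = {s1, s5}; fixed.
Sat(AG (AF (¬start ∨ empty))) = {s1, s5}
A[¬empty U AG (AF (¬start ∨ empty))]: least fixpoint, start Z0 = Sat(AG (AF (¬start ∨ empty))) = {s1, s5}, add states in Sat(¬empty) with every successor in Z. Already a fixed point.
Sat(A[¬empty U AG (AF (¬start ∨ empty))]) = {s1, s5}
s5 ∈ Sat(A[¬empty U AG (AF (¬start ∨ empty))]) = {s1, s5}, so the formula holds at s5.

Yes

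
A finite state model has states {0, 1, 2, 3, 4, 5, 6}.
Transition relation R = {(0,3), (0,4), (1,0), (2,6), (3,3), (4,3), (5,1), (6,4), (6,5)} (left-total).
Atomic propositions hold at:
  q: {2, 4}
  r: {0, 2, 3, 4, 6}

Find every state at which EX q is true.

{0, 6}

Sat(EX q) = {s : some successor in {2, 4}} = {0, 6}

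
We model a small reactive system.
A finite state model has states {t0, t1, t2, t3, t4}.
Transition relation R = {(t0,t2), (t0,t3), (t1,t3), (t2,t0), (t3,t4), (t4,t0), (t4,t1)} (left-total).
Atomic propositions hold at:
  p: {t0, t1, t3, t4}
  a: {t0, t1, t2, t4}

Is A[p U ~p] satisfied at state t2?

Yes

Sat(~p) = {t2}
A[p U ~p]: least fixpoint, start Z0 = Sat(~p) = {t2}, add states in Sat(p) with every successor in Z. Already a fixed point.
Sat(A[p U ~p]) = {t2}
t2 ∈ Sat(A[p U ~p]) = {t2}, so the formula holds at t2.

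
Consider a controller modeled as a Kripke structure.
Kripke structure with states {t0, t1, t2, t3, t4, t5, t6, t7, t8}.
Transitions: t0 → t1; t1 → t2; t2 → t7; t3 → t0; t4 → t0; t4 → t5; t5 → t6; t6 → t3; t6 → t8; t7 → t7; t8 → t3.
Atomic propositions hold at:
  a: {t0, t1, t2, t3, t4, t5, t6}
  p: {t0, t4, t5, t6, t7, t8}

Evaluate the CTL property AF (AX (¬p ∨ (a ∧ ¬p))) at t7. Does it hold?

No

Sat(¬p) = {t1, t2, t3}
Sat(a ∧ ¬p) = {t1, t2, t3}
Sat(¬p ∨ (a ∧ ¬p)) = {t1, t2, t3}
Sat(AX (¬p ∨ (a ∧ ¬p))) = {s : every successor in {t1, t2, t3}} = {t0, t1, t8}
AF (AX (¬p ∨ (a ∧ ¬p))): least fixpoint, start Z0 = {t0, t1, t8}, add states with every successor in Z. Z1 = {t0, t1, t3, t8}; Z2 = {t0, t1, t3, t6, t8}; Z3 = {t0, t1, t3, t5, t6, t8}; Z4 = {t0, t1, t3, t4, t5, t6, t8}; fixed.
Sat(AF (AX (¬p ∨ (a ∧ ¬p)))) = {t0, t1, t3, t4, t5, t6, t8}
t7 ∉ Sat(AF (AX (¬p ∨ (a ∧ ¬p)))) = {t0, t1, t3, t4, t5, t6, t8}, so the formula does not hold at t7.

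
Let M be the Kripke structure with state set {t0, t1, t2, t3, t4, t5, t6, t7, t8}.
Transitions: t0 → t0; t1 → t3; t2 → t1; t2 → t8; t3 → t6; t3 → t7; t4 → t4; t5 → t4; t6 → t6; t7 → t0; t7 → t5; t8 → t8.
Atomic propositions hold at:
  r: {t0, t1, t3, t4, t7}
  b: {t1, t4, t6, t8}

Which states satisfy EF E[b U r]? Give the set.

E[b U r]: least fixpoint, start Z0 = Sat(r) = {t0, t1, t3, t4, t7}, add states in Sat(b) with some successor in Z. Already a fixed point.
Sat(E[b U r]) = {t0, t1, t3, t4, t7}
EF E[b U r]: least fixpoint, start Z0 = {t0, t1, t3, t4, t7}, add states with some successor in Z. Z1 = {t0, t1, t2, t3, t4, t5, t7}; fixed.
Sat(EF E[b U r]) = {t0, t1, t2, t3, t4, t5, t7}

{t0, t1, t2, t3, t4, t5, t7}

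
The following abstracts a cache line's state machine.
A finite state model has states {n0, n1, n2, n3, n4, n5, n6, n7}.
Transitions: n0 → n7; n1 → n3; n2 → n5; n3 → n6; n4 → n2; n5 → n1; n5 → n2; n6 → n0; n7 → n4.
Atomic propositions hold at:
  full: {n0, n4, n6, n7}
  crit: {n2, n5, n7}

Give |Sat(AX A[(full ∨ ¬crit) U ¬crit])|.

Sat(¬crit) = {n0, n1, n3, n4, n6}
Sat(full ∨ ¬crit) = {n0, n1, n3, n4, n6, n7}
A[(full ∨ ¬crit) U ¬crit]: least fixpoint, start Z0 = Sat(¬crit) = {n0, n1, n3, n4, n6}, add states in Sat(full ∨ ¬crit) with every successor in Z. Z1 = {n0, n1, n3, n4, n6, n7}; fixed.
Sat(A[(full ∨ ¬crit) U ¬crit]) = {n0, n1, n3, n4, n6, n7}
Sat(AX A[(full ∨ ¬crit) U ¬crit]) = {s : every successor in {n0, n1, n3, n4, n6, n7}} = {n0, n1, n3, n6, n7}
|Sat(AX A[(full ∨ ¬crit) U ¬crit])| = |{n0, n1, n3, n6, n7}| = 5.

5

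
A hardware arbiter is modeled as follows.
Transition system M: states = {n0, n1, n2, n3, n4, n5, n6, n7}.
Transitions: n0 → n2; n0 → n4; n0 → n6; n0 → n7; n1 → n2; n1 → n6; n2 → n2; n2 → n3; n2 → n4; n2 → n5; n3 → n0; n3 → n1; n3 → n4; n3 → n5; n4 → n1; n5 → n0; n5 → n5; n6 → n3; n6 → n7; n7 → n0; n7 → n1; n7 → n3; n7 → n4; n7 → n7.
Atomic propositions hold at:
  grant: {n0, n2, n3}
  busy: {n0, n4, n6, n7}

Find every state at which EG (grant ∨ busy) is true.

Sat(grant ∨ busy) = {n0, n2, n3, n4, n6, n7}
EG (grant ∨ busy): greatest fixpoint, start Z0 = {n0, n2, n3, n4, n6, n7}, keep only states in Sat with some successor in Z. Z1 = {n0, n2, n3, n6, n7}; fixed.
Sat(EG (grant ∨ busy)) = {n0, n2, n3, n6, n7}

{n0, n2, n3, n6, n7}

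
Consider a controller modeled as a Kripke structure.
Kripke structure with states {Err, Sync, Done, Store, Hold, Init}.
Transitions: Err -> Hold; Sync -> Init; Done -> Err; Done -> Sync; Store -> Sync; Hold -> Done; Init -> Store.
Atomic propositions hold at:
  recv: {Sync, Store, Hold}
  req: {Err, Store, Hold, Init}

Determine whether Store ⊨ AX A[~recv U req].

Sat(~recv) = {Err, Done, Init}
A[~recv U req]: least fixpoint, start Z0 = Sat(req) = {Err, Store, Hold, Init}, add states in Sat(~recv) with every successor in Z. Already a fixed point.
Sat(A[~recv U req]) = {Err, Store, Hold, Init}
Sat(AX A[~recv U req]) = {s : every successor in {Err, Store, Hold, Init}} = {Err, Sync, Init}
Store ∉ Sat(AX A[~recv U req]) = {Err, Sync, Init}, so the formula does not hold at Store.

No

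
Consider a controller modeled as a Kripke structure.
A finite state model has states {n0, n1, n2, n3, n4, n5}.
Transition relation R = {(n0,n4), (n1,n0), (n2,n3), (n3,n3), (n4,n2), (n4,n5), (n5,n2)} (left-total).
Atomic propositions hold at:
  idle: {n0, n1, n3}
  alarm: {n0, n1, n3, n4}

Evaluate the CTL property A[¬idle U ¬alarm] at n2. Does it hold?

Yes

Sat(¬idle) = {n2, n4, n5}
Sat(¬alarm) = {n2, n5}
A[¬idle U ¬alarm]: least fixpoint, start Z0 = Sat(¬alarm) = {n2, n5}, add states in Sat(¬idle) with every successor in Z. Z1 = {n2, n4, n5}; fixed.
Sat(A[¬idle U ¬alarm]) = {n2, n4, n5}
n2 ∈ Sat(A[¬idle U ¬alarm]) = {n2, n4, n5}, so the formula holds at n2.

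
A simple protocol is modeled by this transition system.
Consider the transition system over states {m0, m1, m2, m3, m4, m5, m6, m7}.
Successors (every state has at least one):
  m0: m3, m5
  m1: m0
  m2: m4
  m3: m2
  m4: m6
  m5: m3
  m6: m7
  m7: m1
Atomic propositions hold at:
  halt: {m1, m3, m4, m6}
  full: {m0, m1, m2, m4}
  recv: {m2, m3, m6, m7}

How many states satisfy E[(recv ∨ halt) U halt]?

6

Sat(recv ∨ halt) = {m1, m2, m3, m4, m6, m7}
E[(recv ∨ halt) U halt]: least fixpoint, start Z0 = Sat(halt) = {m1, m3, m4, m6}, add states in Sat(recv ∨ halt) with some successor in Z. Z1 = {m1, m2, m3, m4, m6, m7}; fixed.
Sat(E[(recv ∨ halt) U halt]) = {m1, m2, m3, m4, m6, m7}
|Sat(E[(recv ∨ halt) U halt])| = |{m1, m2, m3, m4, m6, m7}| = 6.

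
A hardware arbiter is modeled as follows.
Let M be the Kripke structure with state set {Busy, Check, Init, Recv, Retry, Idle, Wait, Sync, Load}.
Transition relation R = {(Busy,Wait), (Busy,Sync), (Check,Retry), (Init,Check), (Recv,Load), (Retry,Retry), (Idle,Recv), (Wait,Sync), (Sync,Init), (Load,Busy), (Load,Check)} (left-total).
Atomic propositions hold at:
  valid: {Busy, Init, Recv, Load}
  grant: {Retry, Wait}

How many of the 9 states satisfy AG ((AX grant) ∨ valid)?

3

Sat(AX grant) = {s : every successor in {Retry, Wait}} = {Check, Retry}
Sat((AX grant) ∨ valid) = {Busy, Check, Init, Recv, Retry, Load}
AG ((AX grant) ∨ valid): greatest fixpoint, start Z0 = {Busy, Check, Init, Recv, Retry, Load}, keep only states in Sat with every successor in Z. Z1 = {Check, Init, Recv, Retry, Load}; Z2 = {Check, Init, Recv, Retry}; Z3 = {Check, Init, Retry}; fixed.
Sat(AG ((AX grant) ∨ valid)) = {Check, Init, Retry}
|Sat(AG ((AX grant) ∨ valid))| = |{Check, Init, Retry}| = 3.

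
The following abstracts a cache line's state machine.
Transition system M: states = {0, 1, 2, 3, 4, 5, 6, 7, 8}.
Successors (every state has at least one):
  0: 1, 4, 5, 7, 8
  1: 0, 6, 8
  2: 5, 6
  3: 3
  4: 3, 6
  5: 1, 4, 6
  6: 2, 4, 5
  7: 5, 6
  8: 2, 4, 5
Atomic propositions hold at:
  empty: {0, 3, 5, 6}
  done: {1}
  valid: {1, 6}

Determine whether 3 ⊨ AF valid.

No

AF valid: least fixpoint, start Z0 = {1, 6}, add states with every successor in Z. Already a fixed point.
Sat(AF valid) = {1, 6}
3 ∉ Sat(AF valid) = {1, 6}, so the formula does not hold at 3.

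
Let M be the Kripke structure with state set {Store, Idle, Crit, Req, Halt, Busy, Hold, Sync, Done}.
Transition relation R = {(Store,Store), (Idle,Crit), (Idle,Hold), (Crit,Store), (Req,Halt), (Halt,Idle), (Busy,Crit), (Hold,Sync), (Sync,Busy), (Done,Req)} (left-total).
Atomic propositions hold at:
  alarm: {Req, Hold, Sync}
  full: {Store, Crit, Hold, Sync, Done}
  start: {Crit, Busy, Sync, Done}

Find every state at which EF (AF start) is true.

{Idle, Crit, Req, Halt, Busy, Hold, Sync, Done}

AF start: least fixpoint, start Z0 = {Crit, Busy, Sync, Done}, add states with every successor in Z. Z1 = {Crit, Busy, Hold, Sync, Done}; Z2 = {Idle, Crit, Busy, Hold, Sync, Done}; Z3 = {Idle, Crit, Halt, Busy, Hold, Sync, Done}; Z4 = {Idle, Crit, Req, Halt, Busy, Hold, Sync, Done}; fixed.
Sat(AF start) = {Idle, Crit, Req, Halt, Busy, Hold, Sync, Done}
EF (AF start): least fixpoint, start Z0 = {Idle, Crit, Req, Halt, Busy, Hold, Sync, Done}, add states with some successor in Z. Already a fixed point.
Sat(EF (AF start)) = {Idle, Crit, Req, Halt, Busy, Hold, Sync, Done}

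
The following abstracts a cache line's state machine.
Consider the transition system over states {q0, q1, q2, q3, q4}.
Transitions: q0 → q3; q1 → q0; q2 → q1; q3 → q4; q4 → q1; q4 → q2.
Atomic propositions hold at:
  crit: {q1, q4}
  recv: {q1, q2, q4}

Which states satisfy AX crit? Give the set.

Sat(AX crit) = {s : every successor in {q1, q4}} = {q2, q3}

{q2, q3}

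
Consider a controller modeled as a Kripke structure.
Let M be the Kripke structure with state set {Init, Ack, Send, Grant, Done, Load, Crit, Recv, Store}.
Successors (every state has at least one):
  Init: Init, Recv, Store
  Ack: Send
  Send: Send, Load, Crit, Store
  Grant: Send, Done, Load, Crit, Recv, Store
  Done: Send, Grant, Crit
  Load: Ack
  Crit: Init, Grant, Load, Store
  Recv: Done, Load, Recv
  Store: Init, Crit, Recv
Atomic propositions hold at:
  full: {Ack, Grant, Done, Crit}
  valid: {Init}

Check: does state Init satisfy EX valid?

Sat(EX valid) = {s : some successor in {Init}} = {Init, Crit, Store}
Init ∈ Sat(EX valid) = {Init, Crit, Store}, so the formula holds at Init.

Yes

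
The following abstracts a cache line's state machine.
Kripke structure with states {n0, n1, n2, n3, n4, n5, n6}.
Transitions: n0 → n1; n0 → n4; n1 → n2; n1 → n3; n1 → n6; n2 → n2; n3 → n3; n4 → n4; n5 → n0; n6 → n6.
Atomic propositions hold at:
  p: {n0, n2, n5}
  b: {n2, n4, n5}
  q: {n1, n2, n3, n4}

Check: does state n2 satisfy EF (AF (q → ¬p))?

Sat(¬p) = {n1, n3, n4, n6}
Sat(q → ¬p) = {n0, n1, n3, n4, n5, n6}
AF (q → ¬p): least fixpoint, start Z0 = {n0, n1, n3, n4, n5, n6}, add states with every successor in Z. Already a fixed point.
Sat(AF (q → ¬p)) = {n0, n1, n3, n4, n5, n6}
EF (AF (q → ¬p)): least fixpoint, start Z0 = {n0, n1, n3, n4, n5, n6}, add states with some successor in Z. Already a fixed point.
Sat(EF (AF (q → ¬p))) = {n0, n1, n3, n4, n5, n6}
n2 ∉ Sat(EF (AF (q → ¬p))) = {n0, n1, n3, n4, n5, n6}, so the formula does not hold at n2.

No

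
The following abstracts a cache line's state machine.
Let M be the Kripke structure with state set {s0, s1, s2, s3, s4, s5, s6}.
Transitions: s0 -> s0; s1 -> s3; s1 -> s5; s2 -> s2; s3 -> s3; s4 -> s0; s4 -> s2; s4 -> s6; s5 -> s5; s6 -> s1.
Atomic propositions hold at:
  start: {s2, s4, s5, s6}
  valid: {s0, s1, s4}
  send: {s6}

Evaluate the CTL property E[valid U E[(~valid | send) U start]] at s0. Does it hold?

Sat(~valid) = {s2, s3, s5, s6}
Sat(~valid | send) = {s2, s3, s5, s6}
E[(~valid | send) U start]: least fixpoint, start Z0 = Sat(start) = {s2, s4, s5, s6}, add states in Sat(~valid | send) with some successor in Z. Already a fixed point.
Sat(E[(~valid | send) U start]) = {s2, s4, s5, s6}
E[valid U E[(~valid | send) U start]]: least fixpoint, start Z0 = Sat(E[(~valid | send) U start]) = {s2, s4, s5, s6}, add states in Sat(valid) with some successor in Z. Z1 = {s1, s2, s4, s5, s6}; fixed.
Sat(E[valid U E[(~valid | send) U start]]) = {s1, s2, s4, s5, s6}
s0 ∉ Sat(E[valid U E[(~valid | send) U start]]) = {s1, s2, s4, s5, s6}, so the formula does not hold at s0.

No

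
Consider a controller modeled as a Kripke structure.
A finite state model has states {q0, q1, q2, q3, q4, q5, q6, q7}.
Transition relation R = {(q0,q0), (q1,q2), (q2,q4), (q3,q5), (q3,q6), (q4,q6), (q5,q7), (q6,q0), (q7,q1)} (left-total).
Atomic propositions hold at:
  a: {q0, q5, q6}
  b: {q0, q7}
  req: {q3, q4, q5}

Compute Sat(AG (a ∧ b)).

Sat(a ∧ b) = {q0}
AG (a ∧ b): greatest fixpoint, start Z0 = {q0}, keep only states in Sat with every successor in Z. Already a fixed point.
Sat(AG (a ∧ b)) = {q0}

{q0}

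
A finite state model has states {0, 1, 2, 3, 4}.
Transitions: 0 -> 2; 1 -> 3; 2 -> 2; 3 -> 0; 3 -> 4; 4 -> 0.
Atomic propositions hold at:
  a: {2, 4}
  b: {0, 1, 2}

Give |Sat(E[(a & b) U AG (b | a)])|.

Sat(a & b) = {2}
Sat(b | a) = {0, 1, 2, 4}
AG (b | a): greatest fixpoint, start Z0 = {0, 1, 2, 4}, keep only states in Sat with every successor in Z. Z1 = {0, 2, 4}; fixed.
Sat(AG (b | a)) = {0, 2, 4}
E[(a & b) U AG (b | a)]: least fixpoint, start Z0 = Sat(AG (b | a)) = {0, 2, 4}, add states in Sat(a & b) with some successor in Z. Already a fixed point.
Sat(E[(a & b) U AG (b | a)]) = {0, 2, 4}
|Sat(E[(a & b) U AG (b | a)])| = |{0, 2, 4}| = 3.

3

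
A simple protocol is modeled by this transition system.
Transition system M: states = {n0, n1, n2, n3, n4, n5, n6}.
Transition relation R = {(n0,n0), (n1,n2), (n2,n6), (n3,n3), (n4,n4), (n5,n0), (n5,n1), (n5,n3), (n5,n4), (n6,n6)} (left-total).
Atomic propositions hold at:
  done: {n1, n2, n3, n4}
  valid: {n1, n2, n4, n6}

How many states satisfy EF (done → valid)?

Sat(done → valid) = {n0, n1, n2, n4, n5, n6}
EF (done → valid): least fixpoint, start Z0 = {n0, n1, n2, n4, n5, n6}, add states with some successor in Z. Already a fixed point.
Sat(EF (done → valid)) = {n0, n1, n2, n4, n5, n6}
|Sat(EF (done → valid))| = |{n0, n1, n2, n4, n5, n6}| = 6.

6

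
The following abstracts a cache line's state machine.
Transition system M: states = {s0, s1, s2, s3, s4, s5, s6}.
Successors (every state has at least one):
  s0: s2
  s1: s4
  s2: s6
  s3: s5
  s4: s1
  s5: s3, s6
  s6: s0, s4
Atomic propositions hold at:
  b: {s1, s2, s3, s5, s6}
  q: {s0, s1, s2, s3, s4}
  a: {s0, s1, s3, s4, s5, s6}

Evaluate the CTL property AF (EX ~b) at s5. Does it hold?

Sat(~b) = {s0, s4}
Sat(EX ~b) = {s : some successor in {s0, s4}} = {s1, s6}
AF (EX ~b): least fixpoint, start Z0 = {s1, s6}, add states with every successor in Z. Z1 = {s1, s2, s4, s6}; Z2 = {s0, s1, s2, s4, s6}; fixed.
Sat(AF (EX ~b)) = {s0, s1, s2, s4, s6}
s5 ∉ Sat(AF (EX ~b)) = {s0, s1, s2, s4, s6}, so the formula does not hold at s5.

No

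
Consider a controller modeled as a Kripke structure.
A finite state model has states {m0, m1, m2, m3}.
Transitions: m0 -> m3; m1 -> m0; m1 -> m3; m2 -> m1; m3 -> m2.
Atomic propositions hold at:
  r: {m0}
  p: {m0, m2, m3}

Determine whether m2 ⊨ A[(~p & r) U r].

No

Sat(~p) = {m1}
Sat(~p & r) = ∅
A[(~p & r) U r]: least fixpoint, start Z0 = Sat(r) = {m0}, add states in Sat(~p & r) with every successor in Z. Already a fixed point.
Sat(A[(~p & r) U r]) = {m0}
m2 ∉ Sat(A[(~p & r) U r]) = {m0}, so the formula does not hold at m2.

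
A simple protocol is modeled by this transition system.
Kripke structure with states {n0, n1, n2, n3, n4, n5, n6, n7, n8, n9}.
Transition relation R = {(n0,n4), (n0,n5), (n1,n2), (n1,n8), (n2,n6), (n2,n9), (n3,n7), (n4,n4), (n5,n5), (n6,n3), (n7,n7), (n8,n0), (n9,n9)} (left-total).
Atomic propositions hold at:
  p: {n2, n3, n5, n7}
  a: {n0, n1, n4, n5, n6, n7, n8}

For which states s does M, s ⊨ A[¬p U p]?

{n2, n3, n5, n6, n7}

Sat(¬p) = {n0, n1, n4, n6, n8, n9}
A[¬p U p]: least fixpoint, start Z0 = Sat(p) = {n2, n3, n5, n7}, add states in Sat(¬p) with every successor in Z. Z1 = {n2, n3, n5, n6, n7}; fixed.
Sat(A[¬p U p]) = {n2, n3, n5, n6, n7}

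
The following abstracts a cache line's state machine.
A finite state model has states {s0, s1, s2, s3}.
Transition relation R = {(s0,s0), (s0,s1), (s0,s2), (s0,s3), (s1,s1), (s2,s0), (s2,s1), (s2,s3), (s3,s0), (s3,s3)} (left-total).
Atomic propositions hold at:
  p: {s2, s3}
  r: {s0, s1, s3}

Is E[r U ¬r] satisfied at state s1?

Sat(¬r) = {s2}
E[r U ¬r]: least fixpoint, start Z0 = Sat(¬r) = {s2}, add states in Sat(r) with some successor in Z. Z1 = {s0, s2}; Z2 = {s0, s2, s3}; fixed.
Sat(E[r U ¬r]) = {s0, s2, s3}
s1 ∉ Sat(E[r U ¬r]) = {s0, s2, s3}, so the formula does not hold at s1.

No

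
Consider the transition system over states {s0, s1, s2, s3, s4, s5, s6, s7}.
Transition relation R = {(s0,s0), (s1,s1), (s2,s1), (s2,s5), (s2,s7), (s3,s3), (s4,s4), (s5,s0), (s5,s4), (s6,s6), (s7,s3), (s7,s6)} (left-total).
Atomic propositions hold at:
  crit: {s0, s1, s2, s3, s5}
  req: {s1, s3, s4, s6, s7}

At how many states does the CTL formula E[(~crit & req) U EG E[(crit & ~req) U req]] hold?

Sat(~crit) = {s4, s6, s7}
Sat(~crit & req) = {s4, s6, s7}
Sat(~req) = {s0, s2, s5}
Sat(crit & ~req) = {s0, s2, s5}
E[(crit & ~req) U req]: least fixpoint, start Z0 = Sat(req) = {s1, s3, s4, s6, s7}, add states in Sat(crit & ~req) with some successor in Z. Z1 = {s1, s2, s3, s4, s5, s6, s7}; fixed.
Sat(E[(crit & ~req) U req]) = {s1, s2, s3, s4, s5, s6, s7}
EG E[(crit & ~req) U req]: greatest fixpoint, start Z0 = {s1, s2, s3, s4, s5, s6, s7}, keep only states in Sat with some successor in Z. Already a fixed point.
Sat(EG E[(crit & ~req) U req]) = {s1, s2, s3, s4, s5, s6, s7}
E[(~crit & req) U EG E[(crit & ~req) U req]]: least fixpoint, start Z0 = Sat(EG E[(crit & ~req) U req]) = {s1, s2, s3, s4, s5, s6, s7}, add states in Sat(~crit & req) with some successor in Z. Already a fixed point.
Sat(E[(~crit & req) U EG E[(crit & ~req) U req]]) = {s1, s2, s3, s4, s5, s6, s7}
|Sat(E[(~crit & req) U EG E[(crit & ~req) U req]])| = |{s1, s2, s3, s4, s5, s6, s7}| = 7.

7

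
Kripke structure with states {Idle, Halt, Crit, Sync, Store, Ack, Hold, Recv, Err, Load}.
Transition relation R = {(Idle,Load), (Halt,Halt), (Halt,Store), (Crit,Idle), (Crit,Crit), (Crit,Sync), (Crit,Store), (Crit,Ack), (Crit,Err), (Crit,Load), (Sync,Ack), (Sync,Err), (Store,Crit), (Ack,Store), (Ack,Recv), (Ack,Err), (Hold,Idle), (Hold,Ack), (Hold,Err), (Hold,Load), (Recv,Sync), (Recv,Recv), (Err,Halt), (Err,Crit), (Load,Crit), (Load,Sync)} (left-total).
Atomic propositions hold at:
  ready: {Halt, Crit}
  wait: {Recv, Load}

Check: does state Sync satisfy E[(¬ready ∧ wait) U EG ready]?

No

Sat(¬ready) = {Idle, Sync, Store, Ack, Hold, Recv, Err, Load}
Sat(¬ready ∧ wait) = {Recv, Load}
EG ready: greatest fixpoint, start Z0 = {Halt, Crit}, keep only states in Sat with some successor in Z. Already a fixed point.
Sat(EG ready) = {Halt, Crit}
E[(¬ready ∧ wait) U EG ready]: least fixpoint, start Z0 = Sat(EG ready) = {Halt, Crit}, add states in Sat(¬ready ∧ wait) with some successor in Z. Z1 = {Halt, Crit, Load}; fixed.
Sat(E[(¬ready ∧ wait) U EG ready]) = {Halt, Crit, Load}
Sync ∉ Sat(E[(¬ready ∧ wait) U EG ready]) = {Halt, Crit, Load}, so the formula does not hold at Sync.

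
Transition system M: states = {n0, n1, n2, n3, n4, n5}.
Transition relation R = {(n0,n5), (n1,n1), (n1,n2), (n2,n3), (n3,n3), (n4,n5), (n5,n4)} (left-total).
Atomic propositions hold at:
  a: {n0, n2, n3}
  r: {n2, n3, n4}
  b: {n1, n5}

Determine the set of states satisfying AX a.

{n2, n3}

Sat(AX a) = {s : every successor in {n0, n2, n3}} = {n2, n3}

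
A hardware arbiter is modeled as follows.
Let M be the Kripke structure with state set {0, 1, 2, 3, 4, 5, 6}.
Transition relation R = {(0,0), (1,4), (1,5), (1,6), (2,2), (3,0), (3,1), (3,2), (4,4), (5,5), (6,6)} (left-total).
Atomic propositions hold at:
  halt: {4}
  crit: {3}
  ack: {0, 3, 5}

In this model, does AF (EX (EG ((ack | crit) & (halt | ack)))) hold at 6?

No

Sat(ack | crit) = {0, 3, 5}
Sat(halt | ack) = {0, 3, 4, 5}
Sat((ack | crit) & (halt | ack)) = {0, 3, 5}
EG ((ack | crit) & (halt | ack)): greatest fixpoint, start Z0 = {0, 3, 5}, keep only states in Sat with some successor in Z. Already a fixed point.
Sat(EG ((ack | crit) & (halt | ack))) = {0, 3, 5}
Sat(EX (EG ((ack | crit) & (halt | ack)))) = {s : some successor in {0, 3, 5}} = {0, 1, 3, 5}
AF (EX (EG ((ack | crit) & (halt | ack)))): least fixpoint, start Z0 = {0, 1, 3, 5}, add states with every successor in Z. Already a fixed point.
Sat(AF (EX (EG ((ack | crit) & (halt | ack))))) = {0, 1, 3, 5}
6 ∉ Sat(AF (EX (EG ((ack | crit) & (halt | ack))))) = {0, 1, 3, 5}, so the formula does not hold at 6.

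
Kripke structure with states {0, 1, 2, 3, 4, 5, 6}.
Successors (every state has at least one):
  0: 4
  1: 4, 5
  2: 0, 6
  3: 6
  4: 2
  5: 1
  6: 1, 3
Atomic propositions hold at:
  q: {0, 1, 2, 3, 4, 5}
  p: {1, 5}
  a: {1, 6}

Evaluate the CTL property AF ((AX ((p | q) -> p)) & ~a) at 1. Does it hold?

No

Sat(p | q) = {0, 1, 2, 3, 4, 5}
Sat((p | q) -> p) = {1, 5, 6}
Sat(AX ((p | q) -> p)) = {s : every successor in {1, 5, 6}} = {3, 5}
Sat(~a) = {0, 2, 3, 4, 5}
Sat((AX ((p | q) -> p)) & ~a) = {3, 5}
AF ((AX ((p | q) -> p)) & ~a): least fixpoint, start Z0 = {3, 5}, add states with every successor in Z. Already a fixed point.
Sat(AF ((AX ((p | q) -> p)) & ~a)) = {3, 5}
1 ∉ Sat(AF ((AX ((p | q) -> p)) & ~a)) = {3, 5}, so the formula does not hold at 1.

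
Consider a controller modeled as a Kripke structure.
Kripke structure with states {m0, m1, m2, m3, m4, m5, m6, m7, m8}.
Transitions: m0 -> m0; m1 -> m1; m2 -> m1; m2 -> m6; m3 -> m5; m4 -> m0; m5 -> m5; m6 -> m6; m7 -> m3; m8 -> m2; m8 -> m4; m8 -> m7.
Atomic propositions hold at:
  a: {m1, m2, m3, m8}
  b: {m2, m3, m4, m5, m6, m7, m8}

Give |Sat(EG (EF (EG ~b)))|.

5

Sat(~b) = {m0, m1}
EG ~b: greatest fixpoint, start Z0 = {m0, m1}, keep only states in Sat with some successor in Z. Already a fixed point.
Sat(EG ~b) = {m0, m1}
EF (EG ~b): least fixpoint, start Z0 = {m0, m1}, add states with some successor in Z. Z1 = {m0, m1, m2, m4}; Z2 = {m0, m1, m2, m4, m8}; fixed.
Sat(EF (EG ~b)) = {m0, m1, m2, m4, m8}
EG (EF (EG ~b)): greatest fixpoint, start Z0 = {m0, m1, m2, m4, m8}, keep only states in Sat with some successor in Z. Already a fixed point.
Sat(EG (EF (EG ~b))) = {m0, m1, m2, m4, m8}
|Sat(EG (EF (EG ~b)))| = |{m0, m1, m2, m4, m8}| = 5.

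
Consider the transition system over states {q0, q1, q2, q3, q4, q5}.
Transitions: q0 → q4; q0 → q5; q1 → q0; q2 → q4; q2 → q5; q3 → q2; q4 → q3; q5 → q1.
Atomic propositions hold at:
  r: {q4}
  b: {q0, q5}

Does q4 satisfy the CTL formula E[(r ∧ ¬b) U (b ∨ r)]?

Yes

Sat(¬b) = {q1, q2, q3, q4}
Sat(r ∧ ¬b) = {q4}
Sat(b ∨ r) = {q0, q4, q5}
E[(r ∧ ¬b) U (b ∨ r)]: least fixpoint, start Z0 = Sat((b ∨ r)) = {q0, q4, q5}, add states in Sat(r ∧ ¬b) with some successor in Z. Already a fixed point.
Sat(E[(r ∧ ¬b) U (b ∨ r)]) = {q0, q4, q5}
q4 ∈ Sat(E[(r ∧ ¬b) U (b ∨ r)]) = {q0, q4, q5}, so the formula holds at q4.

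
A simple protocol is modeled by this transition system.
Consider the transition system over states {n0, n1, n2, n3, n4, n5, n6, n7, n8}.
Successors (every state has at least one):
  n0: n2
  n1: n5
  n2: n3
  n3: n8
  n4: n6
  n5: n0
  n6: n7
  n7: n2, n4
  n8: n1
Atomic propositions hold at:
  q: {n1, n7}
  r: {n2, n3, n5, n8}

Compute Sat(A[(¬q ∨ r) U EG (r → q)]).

Sat(¬q) = {n0, n2, n3, n4, n5, n6, n8}
Sat(¬q ∨ r) = {n0, n2, n3, n4, n5, n6, n8}
Sat(r → q) = {n0, n1, n4, n6, n7}
EG (r → q): greatest fixpoint, start Z0 = {n0, n1, n4, n6, n7}, keep only states in Sat with some successor in Z. Z1 = {n4, n6, n7}; fixed.
Sat(EG (r → q)) = {n4, n6, n7}
A[(¬q ∨ r) U EG (r → q)]: least fixpoint, start Z0 = Sat(EG (r → q)) = {n4, n6, n7}, add states in Sat(¬q ∨ r) with every successor in Z. Already a fixed point.
Sat(A[(¬q ∨ r) U EG (r → q)]) = {n4, n6, n7}

{n4, n6, n7}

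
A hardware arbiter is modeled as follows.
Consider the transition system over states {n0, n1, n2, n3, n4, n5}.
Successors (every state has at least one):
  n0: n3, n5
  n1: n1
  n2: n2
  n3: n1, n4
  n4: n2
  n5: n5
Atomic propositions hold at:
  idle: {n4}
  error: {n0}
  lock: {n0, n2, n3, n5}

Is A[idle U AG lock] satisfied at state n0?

AG lock: greatest fixpoint, start Z0 = {n0, n2, n3, n5}, keep only states in Sat with every successor in Z. Z1 = {n0, n2, n5}; Z2 = {n2, n5}; fixed.
Sat(AG lock) = {n2, n5}
A[idle U AG lock]: least fixpoint, start Z0 = Sat(AG lock) = {n2, n5}, add states in Sat(idle) with every successor in Z. Z1 = {n2, n4, n5}; fixed.
Sat(A[idle U AG lock]) = {n2, n4, n5}
n0 ∉ Sat(A[idle U AG lock]) = {n2, n4, n5}, so the formula does not hold at n0.

No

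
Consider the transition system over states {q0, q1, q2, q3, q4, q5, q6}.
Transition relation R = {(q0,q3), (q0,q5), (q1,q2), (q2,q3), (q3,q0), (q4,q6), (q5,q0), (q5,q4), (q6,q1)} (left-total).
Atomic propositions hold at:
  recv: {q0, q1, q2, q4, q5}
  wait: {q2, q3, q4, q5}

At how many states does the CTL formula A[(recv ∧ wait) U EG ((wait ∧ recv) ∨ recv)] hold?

Sat(recv ∧ wait) = {q2, q4, q5}
Sat(wait ∧ recv) = {q2, q4, q5}
Sat((wait ∧ recv) ∨ recv) = {q0, q1, q2, q4, q5}
EG ((wait ∧ recv) ∨ recv): greatest fixpoint, start Z0 = {q0, q1, q2, q4, q5}, keep only states in Sat with some successor in Z. Z1 = {q0, q1, q5}; Z2 = {q0, q5}; fixed.
Sat(EG ((wait ∧ recv) ∨ recv)) = {q0, q5}
A[(recv ∧ wait) U EG ((wait ∧ recv) ∨ recv)]: least fixpoint, start Z0 = Sat(EG ((wait ∧ recv) ∨ recv)) = {q0, q5}, add states in Sat(recv ∧ wait) with every successor in Z. Already a fixed point.
Sat(A[(recv ∧ wait) U EG ((wait ∧ recv) ∨ recv)]) = {q0, q5}
|Sat(A[(recv ∧ wait) U EG ((wait ∧ recv) ∨ recv)])| = |{q0, q5}| = 2.

2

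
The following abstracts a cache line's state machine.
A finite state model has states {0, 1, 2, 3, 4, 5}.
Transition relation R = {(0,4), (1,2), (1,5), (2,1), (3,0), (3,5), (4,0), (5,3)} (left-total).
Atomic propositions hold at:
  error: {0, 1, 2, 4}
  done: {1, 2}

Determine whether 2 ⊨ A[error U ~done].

No

Sat(~done) = {0, 3, 4, 5}
A[error U ~done]: least fixpoint, start Z0 = Sat(~done) = {0, 3, 4, 5}, add states in Sat(error) with every successor in Z. Already a fixed point.
Sat(A[error U ~done]) = {0, 3, 4, 5}
2 ∉ Sat(A[error U ~done]) = {0, 3, 4, 5}, so the formula does not hold at 2.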